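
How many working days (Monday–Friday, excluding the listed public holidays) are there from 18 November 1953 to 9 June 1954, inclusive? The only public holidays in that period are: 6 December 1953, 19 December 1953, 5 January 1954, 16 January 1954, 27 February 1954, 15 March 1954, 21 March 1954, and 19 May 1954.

18 November 1953 is a Wednesday.
That's 204 days from start to end, counting both.
204 = 7 × 29 + 1, so there are 29 full weeks plus 1 extra day.
Each full week contributes 5 weekdays (Mon–Fri): 29 × 5 = 145.
The 1 extra day is Wednesday — 1 of them qualifies.
Total: 145 + 1 = 146.
Holidays: 6 December 1953 (Sun); 19 December 1953 (Sat); 5 January 1954 (Tue); 16 January 1954 (Sat); 27 February 1954 (Sat); 15 March 1954 (Mon); 21 March 1954 (Sun); 19 May 1954 (Wed).
3 of the 8 holidays fall on weekdays; the rest are weekends and were already excluded.
Business days: 146 − 3 = 143.

143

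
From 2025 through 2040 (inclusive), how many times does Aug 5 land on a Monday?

Day of week of August 5 in each year:
2025: Tue, 2026: Wed, 2027: Thu, 2028: Sat, 2029: Sun, 2030: Mon ✓, 2031: Tue, 2032: Thu, 2033: Fri, 2034: Sat, 2035: Sun, 2036: Tue, 2037: Wed, 2038: Thu, 2039: Fri, 2040: Sun
Mondays: 2030.

1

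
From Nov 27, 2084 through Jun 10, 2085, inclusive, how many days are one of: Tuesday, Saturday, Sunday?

Nov 27, 2084 is a Monday.
That's 196 days from start to end, counting both.
196 = 7 × 28, so the span is exactly 28 full weeks.
Each full week contributes 3 days from the set (Tue, Sat, Sun): 28 × 3 = 84.

84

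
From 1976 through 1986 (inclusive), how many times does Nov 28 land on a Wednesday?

2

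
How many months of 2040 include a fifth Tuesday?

4

A month has five Tuesdays exactly when Tuesday falls within its first (length − 28) days.
Jan: 31 days, starts Sun → 5 of Sun, Mon, Tue ✓
Feb: 29 days, starts Wed → 5 of Wed
Mar: 31 days, starts Thu → 5 of Thu, Fri, Sat
Apr: 30 days, starts Sun → 5 of Sun, Mon
May: 31 days, starts Tue → 5 of Tue, Wed, Thu ✓
Jun: 30 days, starts Fri → 5 of Fri, Sat
Jul: 31 days, starts Sun → 5 of Sun, Mon, Tue ✓
Aug: 31 days, starts Wed → 5 of Wed, Thu, Fri
Sep: 30 days, starts Sat → 5 of Sat, Sun
Oct: 31 days, starts Mon → 5 of Mon, Tue, Wed ✓
Nov: 30 days, starts Thu → 5 of Thu, Fri
Dec: 31 days, starts Sat → 5 of Sat, Sun, Mon
Months with five Tuesdays: Jan, May, Jul, Oct.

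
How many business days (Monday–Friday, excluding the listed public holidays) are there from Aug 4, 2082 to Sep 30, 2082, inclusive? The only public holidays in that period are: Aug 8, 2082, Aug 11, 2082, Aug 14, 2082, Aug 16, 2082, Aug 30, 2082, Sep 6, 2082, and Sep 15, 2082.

Aug 4, 2082 is a Tuesday.
From Aug 4, 2082 to Sep 30, 2082 is 58 days inclusive.
58 = 7 × 8 + 2, so there are 8 full weeks plus 2 extra days.
Each full week contributes 5 weekdays (Mon–Fri): 8 × 5 = 40.
The 2 extra days are Tue, Wed — 2 of them qualify.
Total: 40 + 2 = 42.
Holidays: Aug 8, 2082 (Sat); Aug 11, 2082 (Tue); Aug 14, 2082 (Fri); Aug 16, 2082 (Sun); Aug 30, 2082 (Sun); Sep 6, 2082 (Sun); Sep 15, 2082 (Tue).
3 of the 7 holidays fall on weekdays; the rest are weekends and were already excluded.
Business days: 42 − 3 = 39.

39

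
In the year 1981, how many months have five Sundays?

4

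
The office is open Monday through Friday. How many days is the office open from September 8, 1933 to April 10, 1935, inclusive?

414

September 8, 1933 is a Friday.
From September 8, 1933 to April 10, 1935 is 580 days inclusive.
580 = 7 × 82 + 6, so there are 82 full weeks plus 6 extra days.
Each full week contributes 5 weekdays (Mon–Fri): 82 × 5 = 410.
The 6 extra days are Friday, Saturday, Sunday, Monday, Tuesday, Wednesday — 4 of them qualify.
Total: 410 + 4 = 414.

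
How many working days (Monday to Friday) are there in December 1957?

Dec 1, 1957 is a Sunday.
That's 31 days from start to end, counting both.
31 = 7 × 4 + 3, so there are 4 full weeks plus 3 extra days.
Each full week contributes 5 weekdays (Mon–Fri): 4 × 5 = 20.
The 3 extra days are Sunday, Monday, Tuesday — 2 of them qualify.
Total: 20 + 2 = 22.

22 weekdays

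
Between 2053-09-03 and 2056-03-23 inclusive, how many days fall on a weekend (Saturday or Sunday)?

2053-09-03 is a Wednesday.
That's 933 days from start to end, counting both.
933 = 7 × 133 + 2, so there are 133 full weeks plus 2 extra days.
Each full week contributes 2 weekend days (Sat, Sun): 133 × 2 = 266.
The 2 extra days are Wednesday, Thursday — none qualify.
Total: 266 + 0 = 266.

266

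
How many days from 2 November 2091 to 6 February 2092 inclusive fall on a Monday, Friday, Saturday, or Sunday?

2 November 2091 is a Friday.
From 2 November 2091 to 6 February 2092 is 97 days inclusive.
97 = 7 × 13 + 6, so there are 13 full weeks plus 6 extra days.
Each full week contributes 4 days from the set (Mon, Fri, Sat, Sun): 13 × 4 = 52.
The 6 extra days are Fri, Sat, Sun, Mon, Tue, Wed — 4 of them qualify.
Total: 52 + 4 = 56.

56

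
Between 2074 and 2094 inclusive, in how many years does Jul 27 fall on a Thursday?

3

Day of week of July 27 in each year:
2074: Fri, 2075: Sat, 2076: Mon, 2077: Tue, 2078: Wed, 2079: Thu ✓, 2080: Sat, 2081: Sun, 2082: Mon, 2083: Tue, 2084: Thu ✓, 2085: Fri, 2086: Sat, 2087: Sun, 2088: Tue, 2089: Wed, 2090: Thu ✓, 2091: Fri, 2092: Sun, 2093: Mon, 2094: Tue
Thursdays: 2079, 2084, 2090.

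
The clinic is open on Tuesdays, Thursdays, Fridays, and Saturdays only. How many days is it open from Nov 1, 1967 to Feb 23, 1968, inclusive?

66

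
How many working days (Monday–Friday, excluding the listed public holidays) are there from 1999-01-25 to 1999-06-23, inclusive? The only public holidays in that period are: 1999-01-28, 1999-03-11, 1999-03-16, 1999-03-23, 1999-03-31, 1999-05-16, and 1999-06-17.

1999-01-25 is a Monday.
The range spans 150 days (inclusive of both endpoints).
150 = 7 × 21 + 3, so there are 21 full weeks plus 3 extra days.
Each full week contributes 5 weekdays (Mon–Fri): 21 × 5 = 105.
The 3 extra days are Mon, Tue, Wed — 3 of them qualify.
Total: 105 + 3 = 108.
Holidays: 1999-01-28 (Thu); 1999-03-11 (Thu); 1999-03-16 (Tue); 1999-03-23 (Tue); 1999-03-31 (Wed); 1999-05-16 (Sun); 1999-06-17 (Thu).
6 of the 7 holidays fall on weekdays; the rest are weekends and were already excluded.
Business days: 108 − 6 = 102.

102 working days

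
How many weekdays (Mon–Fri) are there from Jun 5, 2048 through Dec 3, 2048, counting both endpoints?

Jun 5, 2048 is a Friday.
That's 182 days from start to end, counting both.
182 = 7 × 26, so the span is exactly 26 full weeks.
Each full week contributes 5 weekdays (Mon–Fri): 26 × 5 = 130.
Total: 130.

130 weekdays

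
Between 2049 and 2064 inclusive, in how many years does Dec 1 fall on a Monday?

3

Day of week of December 1 in each year:
2049: Wed, 2050: Thu, 2051: Fri, 2052: Sun, 2053: Mon ✓, 2054: Tue, 2055: Wed, 2056: Fri, 2057: Sat, 2058: Sun, 2059: Mon ✓, 2060: Wed, 2061: Thu, 2062: Fri, 2063: Sat, 2064: Mon ✓
Mondays: 2053, 2059, 2064.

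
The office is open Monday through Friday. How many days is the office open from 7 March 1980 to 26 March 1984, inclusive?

1057

7 March 1980 is a Friday.
That's 1481 days from start to end, counting both.
1481 = 7 × 211 + 4, so there are 211 full weeks plus 4 extra days.
Each full week contributes 5 weekdays (Mon–Fri): 211 × 5 = 1055.
The 4 extra days are Friday, Saturday, Sunday, Monday — 2 of them qualify.
Total: 1055 + 2 = 1057.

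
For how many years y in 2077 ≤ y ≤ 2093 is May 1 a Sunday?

2

Day of week of May 1 in each year:
2077: Sat, 2078: Sun ✓, 2079: Mon, 2080: Wed, 2081: Thu, 2082: Fri, 2083: Sat, 2084: Mon, 2085: Tue, 2086: Wed, 2087: Thu, 2088: Sat, 2089: Sun ✓, 2090: Mon, 2091: Tue, 2092: Thu, 2093: Fri
Sundays: 2078, 2089.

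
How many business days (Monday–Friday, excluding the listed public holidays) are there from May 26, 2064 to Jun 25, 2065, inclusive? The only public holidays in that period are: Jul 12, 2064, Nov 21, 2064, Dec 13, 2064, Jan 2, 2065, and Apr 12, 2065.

282 business days

May 26, 2064 is a Monday.
From May 26, 2064 to Jun 25, 2065 is 396 days inclusive.
396 = 7 × 56 + 4, so there are 56 full weeks plus 4 extra days.
Each full week contributes 5 weekdays (Mon–Fri): 56 × 5 = 280.
The 4 extra days are Mon, Tue, Wed, Thu — 4 of them qualify.
Total: 280 + 4 = 284.
Holidays: Jul 12, 2064 (Sat); Nov 21, 2064 (Fri); Dec 13, 2064 (Sat); Jan 2, 2065 (Fri); Apr 12, 2065 (Sun).
2 of the 5 holidays fall on weekdays; the rest are weekends and were already excluded.
Business days: 284 − 2 = 282.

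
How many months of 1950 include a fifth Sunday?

A month has five Sundays exactly when Sunday falls within its first (length − 28) days.
Jan: 31 days, starts Sun → 5 of Sun, Mon, Tue ✓
Feb: 28 days, starts Wed → 5 of (none)
Mar: 31 days, starts Wed → 5 of Wed, Thu, Fri
Apr: 30 days, starts Sat → 5 of Sat, Sun ✓
May: 31 days, starts Mon → 5 of Mon, Tue, Wed
Jun: 30 days, starts Thu → 5 of Thu, Fri
Jul: 31 days, starts Sat → 5 of Sat, Sun, Mon ✓
Aug: 31 days, starts Tue → 5 of Tue, Wed, Thu
Sep: 30 days, starts Fri → 5 of Fri, Sat
Oct: 31 days, starts Sun → 5 of Sun, Mon, Tue ✓
Nov: 30 days, starts Wed → 5 of Wed, Thu
Dec: 31 days, starts Fri → 5 of Fri, Sat, Sun ✓
Months with five Sundays: Jan, Apr, Jul, Oct, Dec.

5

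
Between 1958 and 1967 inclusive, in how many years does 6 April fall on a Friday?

1

Day of week of April 6 in each year:
1958: Sun, 1959: Mon, 1960: Wed, 1961: Thu, 1962: Fri ✓, 1963: Sat, 1964: Mon, 1965: Tue, 1966: Wed, 1967: Thu
Fridays: 1962.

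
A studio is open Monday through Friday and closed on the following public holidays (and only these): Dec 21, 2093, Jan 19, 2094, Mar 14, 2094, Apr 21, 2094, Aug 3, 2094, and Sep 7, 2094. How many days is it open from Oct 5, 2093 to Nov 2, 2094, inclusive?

Oct 5, 2093 is a Monday.
From Oct 5, 2093 to Nov 2, 2094 is 394 days inclusive.
394 = 7 × 56 + 2, so there are 56 full weeks plus 2 extra days.
Each full week contributes 5 weekdays (Mon–Fri): 56 × 5 = 280.
The 2 extra days are Monday, Tuesday — 2 of them qualify.
Total: 280 + 2 = 282.
Holidays: Dec 21, 2093 (Mon); Jan 19, 2094 (Tue); Mar 14, 2094 (Sun); Apr 21, 2094 (Wed); Aug 3, 2094 (Tue); Sep 7, 2094 (Tue).
5 of the 6 holidays fall on weekdays; the rest are weekends and were already excluded.
Business days: 282 − 5 = 277.

277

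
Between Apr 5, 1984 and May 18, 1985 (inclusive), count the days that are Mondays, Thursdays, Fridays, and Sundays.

Apr 5, 1984 is a Thursday.
That's 409 days from start to end, counting both.
409 = 7 × 58 + 3, so there are 58 full weeks plus 3 extra days.
Each full week contributes 4 days from the set (Mon, Thu, Fri, Sun): 58 × 4 = 232.
The 3 extra days are Thu, Fri, Sat — 2 of them qualify.
Total: 232 + 2 = 234.

234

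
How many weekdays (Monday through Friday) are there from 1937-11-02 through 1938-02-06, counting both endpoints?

69

1937-11-02 is a Tuesday.
That's 97 days from start to end, counting both.
97 = 7 × 13 + 6, so there are 13 full weeks plus 6 extra days.
Each full week contributes 5 weekdays (Mon–Fri): 13 × 5 = 65.
The 6 extra days are Tuesday, Wednesday, Thursday, Friday, Saturday, Sunday — 4 of them qualify.
Total: 65 + 4 = 69.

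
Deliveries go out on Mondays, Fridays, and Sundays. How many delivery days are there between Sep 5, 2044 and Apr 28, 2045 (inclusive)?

101

Sep 5, 2044 is a Monday.
The range spans 236 days (inclusive of both endpoints).
236 = 7 × 33 + 5, so there are 33 full weeks plus 5 extra days.
Each full week contributes 3 days from the set (Mon, Fri, Sun): 33 × 3 = 99.
The 5 extra days are Monday, Tuesday, Wednesday, Thursday, Friday — 2 of them qualify.
Total: 99 + 2 = 101.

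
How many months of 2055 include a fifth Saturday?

4

A month has five Saturdays exactly when Saturday falls within its first (length − 28) days.
Jan: 31 days, starts Fri → 5 of Fri, Sat, Sun ✓
Feb: 28 days, starts Mon → 5 of (none)
Mar: 31 days, starts Mon → 5 of Mon, Tue, Wed
Apr: 30 days, starts Thu → 5 of Thu, Fri
May: 31 days, starts Sat → 5 of Sat, Sun, Mon ✓
Jun: 30 days, starts Tue → 5 of Tue, Wed
Jul: 31 days, starts Thu → 5 of Thu, Fri, Sat ✓
Aug: 31 days, starts Sun → 5 of Sun, Mon, Tue
Sep: 30 days, starts Wed → 5 of Wed, Thu
Oct: 31 days, starts Fri → 5 of Fri, Sat, Sun ✓
Nov: 30 days, starts Mon → 5 of Mon, Tue
Dec: 31 days, starts Wed → 5 of Wed, Thu, Fri
Months with five Saturdays: Jan, May, Jul, Oct.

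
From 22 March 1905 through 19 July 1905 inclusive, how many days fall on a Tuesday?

17 Tuesdays

22 March 1905 is a Wednesday.
From 22 March 1905 to 19 July 1905 is 120 days inclusive.
120 = 7 × 17 + 1, so there are 17 full weeks plus 1 extra day.
Each full week contributes one Tuesday: 17 so far.
The 1 extra day is Wednesday — none qualify.
Total: 17 + 0 = 17.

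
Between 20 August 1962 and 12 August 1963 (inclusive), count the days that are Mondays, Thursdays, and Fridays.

20 August 1962 is a Monday.
That's 358 days from start to end, counting both.
358 = 7 × 51 + 1, so there are 51 full weeks plus 1 extra day.
Each full week contributes 3 days from the set (Mon, Thu, Fri): 51 × 3 = 153.
The 1 extra day is Mon — 1 of them qualifies.
Total: 153 + 1 = 154.

154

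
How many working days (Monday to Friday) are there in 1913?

261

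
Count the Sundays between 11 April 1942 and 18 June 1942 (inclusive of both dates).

10 Sundays

11 April 1942 is a Saturday.
The range spans 69 days (inclusive of both endpoints).
69 = 7 × 9 + 6, so there are 9 full weeks plus 6 extra days.
Each full week contributes one Sunday: 9 so far.
The 6 extra days are Sat, Sun, Mon, Tue, Wed, Thu — 1 of them qualifies.
Total: 9 + 1 = 10.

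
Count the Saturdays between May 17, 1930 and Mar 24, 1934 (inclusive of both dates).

202 Saturdays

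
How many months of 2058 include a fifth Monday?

A month has five Mondays exactly when Monday falls within its first (length − 28) days.
Jan: 31 days, starts Tue → 5 of Tue, Wed, Thu
Feb: 28 days, starts Fri → 5 of (none)
Mar: 31 days, starts Fri → 5 of Fri, Sat, Sun
Apr: 30 days, starts Mon → 5 of Mon, Tue ✓
May: 31 days, starts Wed → 5 of Wed, Thu, Fri
Jun: 30 days, starts Sat → 5 of Sat, Sun
Jul: 31 days, starts Mon → 5 of Mon, Tue, Wed ✓
Aug: 31 days, starts Thu → 5 of Thu, Fri, Sat
Sep: 30 days, starts Sun → 5 of Sun, Mon ✓
Oct: 31 days, starts Tue → 5 of Tue, Wed, Thu
Nov: 30 days, starts Fri → 5 of Fri, Sat
Dec: 31 days, starts Sun → 5 of Sun, Mon, Tue ✓
Months with five Mondays: Apr, Jul, Sep, Dec.

4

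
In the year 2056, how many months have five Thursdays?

4

A month has five Thursdays exactly when Thursday falls within its first (length − 28) days.
Jan: 31 days, starts Sat → 5 of Sat, Sun, Mon
Feb: 29 days, starts Tue → 5 of Tue
Mar: 31 days, starts Wed → 5 of Wed, Thu, Fri ✓
Apr: 30 days, starts Sat → 5 of Sat, Sun
May: 31 days, starts Mon → 5 of Mon, Tue, Wed
Jun: 30 days, starts Thu → 5 of Thu, Fri ✓
Jul: 31 days, starts Sat → 5 of Sat, Sun, Mon
Aug: 31 days, starts Tue → 5 of Tue, Wed, Thu ✓
Sep: 30 days, starts Fri → 5 of Fri, Sat
Oct: 31 days, starts Sun → 5 of Sun, Mon, Tue
Nov: 30 days, starts Wed → 5 of Wed, Thu ✓
Dec: 31 days, starts Fri → 5 of Fri, Sat, Sun
Months with five Thursdays: Mar, Jun, Aug, Nov.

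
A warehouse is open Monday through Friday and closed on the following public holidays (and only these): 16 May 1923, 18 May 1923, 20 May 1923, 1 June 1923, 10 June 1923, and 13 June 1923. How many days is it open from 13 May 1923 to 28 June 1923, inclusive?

13 May 1923 is a Sunday.
That's 47 days from start to end, counting both.
47 = 7 × 6 + 5, so there are 6 full weeks plus 5 extra days.
Each full week contributes 5 weekdays (Mon–Fri): 6 × 5 = 30.
The 5 extra days are Sun, Mon, Tue, Wed, Thu — 4 of them qualify.
Total: 30 + 4 = 34.
Holidays: 16 May 1923 (Wed); 18 May 1923 (Fri); 20 May 1923 (Sun); 1 June 1923 (Fri); 10 June 1923 (Sun); 13 June 1923 (Wed).
4 of the 6 holidays fall on weekdays; the rest are weekends and were already excluded.
Business days: 34 − 4 = 30.

30 working days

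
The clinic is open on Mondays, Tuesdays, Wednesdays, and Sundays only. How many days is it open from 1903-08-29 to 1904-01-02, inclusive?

1903-08-29 is a Saturday.
The range spans 127 days (inclusive of both endpoints).
127 = 7 × 18 + 1, so there are 18 full weeks plus 1 extra day.
Each full week contributes 4 days from the set (Mon, Tue, Wed, Sun): 18 × 4 = 72.
The 1 extra day is Sat — none qualify.
Total: 72 + 0 = 72.

72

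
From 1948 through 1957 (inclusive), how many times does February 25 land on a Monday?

2

Day of week of February 25 in each year:
1948: Wed, 1949: Fri, 1950: Sat, 1951: Sun, 1952: Mon ✓, 1953: Wed, 1954: Thu, 1955: Fri, 1956: Sat, 1957: Mon ✓
Mondays: 1952, 1957.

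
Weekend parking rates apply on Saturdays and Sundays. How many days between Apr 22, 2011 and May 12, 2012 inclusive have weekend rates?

111

Apr 22, 2011 is a Friday.
That's 387 days from start to end, counting both.
387 = 7 × 55 + 2, so there are 55 full weeks plus 2 extra days.
Each full week contributes 2 weekend days (Sat, Sun): 55 × 2 = 110.
The 2 extra days are Fri, Sat — 1 of them qualifies.
Total: 110 + 1 = 111.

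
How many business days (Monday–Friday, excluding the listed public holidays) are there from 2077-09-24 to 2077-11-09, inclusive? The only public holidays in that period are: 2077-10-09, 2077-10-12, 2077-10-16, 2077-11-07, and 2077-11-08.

31 business days

2077-09-24 is a Friday.
The range spans 47 days (inclusive of both endpoints).
47 = 7 × 6 + 5, so there are 6 full weeks plus 5 extra days.
Each full week contributes 5 weekdays (Mon–Fri): 6 × 5 = 30.
The 5 extra days are Fri, Sat, Sun, Mon, Tue — 3 of them qualify.
Total: 30 + 3 = 33.
Holidays: 2077-10-09 (Sat); 2077-10-12 (Tue); 2077-10-16 (Sat); 2077-11-07 (Sun); 2077-11-08 (Mon).
2 of the 5 holidays fall on weekdays; the rest are weekends and were already excluded.
Business days: 33 − 2 = 31.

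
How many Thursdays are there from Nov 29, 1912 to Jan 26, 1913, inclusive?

Nov 29, 1912 is a Friday.
That's 59 days from start to end, counting both.
59 = 7 × 8 + 3, so there are 8 full weeks plus 3 extra days.
Each full week contributes one Thursday: 8 so far.
The 3 extra days are Friday, Saturday, Sunday — none qualify.
Total: 8 + 0 = 8.

8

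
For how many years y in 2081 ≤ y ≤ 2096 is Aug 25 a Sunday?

Day of week of August 25 in each year:
2081: Mon, 2082: Tue, 2083: Wed, 2084: Fri, 2085: Sat, 2086: Sun ✓, 2087: Mon, 2088: Wed, 2089: Thu, 2090: Fri, 2091: Sat, 2092: Mon, 2093: Tue, 2094: Wed, 2095: Thu, 2096: Sat
Sundays: 2086.

1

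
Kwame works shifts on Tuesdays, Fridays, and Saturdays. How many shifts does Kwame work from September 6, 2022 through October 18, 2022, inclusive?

19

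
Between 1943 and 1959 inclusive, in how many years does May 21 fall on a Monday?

3

Day of week of May 21 in each year:
1943: Fri, 1944: Sun, 1945: Mon ✓, 1946: Tue, 1947: Wed, 1948: Fri, 1949: Sat, 1950: Sun, 1951: Mon ✓, 1952: Wed, 1953: Thu, 1954: Fri, 1955: Sat, 1956: Mon ✓, 1957: Tue, 1958: Wed, 1959: Thu
Mondays: 1945, 1951, 1956.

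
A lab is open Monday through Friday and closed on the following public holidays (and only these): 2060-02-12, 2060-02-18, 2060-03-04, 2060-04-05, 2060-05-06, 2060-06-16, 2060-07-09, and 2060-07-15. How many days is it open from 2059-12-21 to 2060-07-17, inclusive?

2059-12-21 is a Sunday.
That's 210 days from start to end, counting both.
210 = 7 × 30, so the span is exactly 30 full weeks.
Each full week contributes 5 weekdays (Mon–Fri): 30 × 5 = 150.
Holidays: 2060-02-12 (Thu); 2060-02-18 (Wed); 2060-03-04 (Thu); 2060-04-05 (Mon); 2060-05-06 (Thu); 2060-06-16 (Wed); 2060-07-09 (Fri); 2060-07-15 (Thu).
All 8 holidays fall on weekdays, so subtract 8.
Business days: 150 − 8 = 142.

142 working days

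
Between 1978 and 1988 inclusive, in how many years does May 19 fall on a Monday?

2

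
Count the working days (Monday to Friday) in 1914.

January 1, 1914 is a Thursday.
From January 1, 1914 to December 31, 1914 is 365 days inclusive.
365 = 7 × 52 + 1, so there are 52 full weeks plus 1 extra day.
Each full week contributes 5 weekdays (Mon–Fri): 52 × 5 = 260.
The 1 extra day is Thursday — 1 of them qualifies.
Total: 260 + 1 = 261.

261 weekdays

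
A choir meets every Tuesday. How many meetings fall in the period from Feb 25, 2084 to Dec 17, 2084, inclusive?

Feb 25, 2084 is a Friday.
That's 297 days from start to end, counting both.
297 = 7 × 42 + 3, so there are 42 full weeks plus 3 extra days.
Each full week contributes one Tuesday: 42 so far.
The 3 extra days are Friday, Saturday, Sunday — none qualify.
Total: 42 + 0 = 42.

42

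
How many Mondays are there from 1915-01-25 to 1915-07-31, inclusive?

27 Mondays

1915-01-25 is a Monday.
The range spans 188 days (inclusive of both endpoints).
188 = 7 × 26 + 6, so there are 26 full weeks plus 6 extra days.
Each full week contributes one Monday: 26 so far.
The 6 extra days are Monday, Tuesday, Wednesday, Thursday, Friday, Saturday — 1 of them qualifies.
Total: 26 + 1 = 27.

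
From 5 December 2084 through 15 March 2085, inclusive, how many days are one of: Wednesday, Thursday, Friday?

44

5 December 2084 is a Tuesday.
The range spans 101 days (inclusive of both endpoints).
101 = 7 × 14 + 3, so there are 14 full weeks plus 3 extra days.
Each full week contributes 3 days from the set (Wed, Thu, Fri): 14 × 3 = 42.
The 3 extra days are Tuesday, Wednesday, Thursday — 2 of them qualify.
Total: 42 + 2 = 44.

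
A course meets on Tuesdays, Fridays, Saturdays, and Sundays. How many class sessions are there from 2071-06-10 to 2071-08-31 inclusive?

47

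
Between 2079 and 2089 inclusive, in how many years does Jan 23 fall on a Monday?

Day of week of January 23 in each year:
2079: Mon ✓, 2080: Tue, 2081: Thu, 2082: Fri, 2083: Sat, 2084: Sun, 2085: Tue, 2086: Wed, 2087: Thu, 2088: Fri, 2089: Sun
Mondays: 2079.

1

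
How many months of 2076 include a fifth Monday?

4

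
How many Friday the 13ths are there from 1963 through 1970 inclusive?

Friday-the-13ths by year:
1963: Sep, Dec
1964: Mar, Nov
1965: Aug
1966: May
1967: Jan, Oct
1968: Sep, Dec
1969: Jun
1970: Feb, Mar, Nov

14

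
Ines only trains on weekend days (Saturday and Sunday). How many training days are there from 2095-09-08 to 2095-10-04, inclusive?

8

2095-09-08 is a Thursday.
That's 27 days from start to end, counting both.
27 = 7 × 3 + 6, so there are 3 full weeks plus 6 extra days.
Each full week contributes 2 weekend days (Sat, Sun): 3 × 2 = 6.
The 6 extra days are Thursday, Friday, Saturday, Sunday, Monday, Tuesday — 2 of them qualify.
Total: 6 + 2 = 8.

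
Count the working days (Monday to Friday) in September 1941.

22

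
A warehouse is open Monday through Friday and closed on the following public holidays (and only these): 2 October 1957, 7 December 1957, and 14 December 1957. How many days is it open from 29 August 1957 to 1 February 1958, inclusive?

111 working days

29 August 1957 is a Thursday.
The range spans 157 days (inclusive of both endpoints).
157 = 7 × 22 + 3, so there are 22 full weeks plus 3 extra days.
Each full week contributes 5 weekdays (Mon–Fri): 22 × 5 = 110.
The 3 extra days are Thu, Fri, Sat — 2 of them qualify.
Total: 110 + 2 = 112.
Holidays: 2 October 1957 (Wed); 7 December 1957 (Sat); 14 December 1957 (Sat).
1 of the 3 holidays fall on weekdays; the rest are weekends and were already excluded.
Business days: 112 − 1 = 111.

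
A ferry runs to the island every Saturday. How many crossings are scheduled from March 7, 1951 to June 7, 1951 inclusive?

March 7, 1951 is a Wednesday.
From March 7, 1951 to June 7, 1951 is 93 days inclusive.
93 = 7 × 13 + 2, so there are 13 full weeks plus 2 extra days.
Each full week contributes one Saturday: 13 so far.
The 2 extra days are Wednesday, Thursday — none qualify.
Total: 13 + 0 = 13.

13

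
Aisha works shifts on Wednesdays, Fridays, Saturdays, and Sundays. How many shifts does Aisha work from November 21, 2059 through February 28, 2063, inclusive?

November 21, 2059 is a Friday.
The range spans 1196 days (inclusive of both endpoints).
1196 = 7 × 170 + 6, so there are 170 full weeks plus 6 extra days.
Each full week contributes 4 days from the set (Wed, Fri, Sat, Sun): 170 × 4 = 680.
The 6 extra days are Friday, Saturday, Sunday, Monday, Tuesday, Wednesday — 4 of them qualify.
Total: 680 + 4 = 684.

684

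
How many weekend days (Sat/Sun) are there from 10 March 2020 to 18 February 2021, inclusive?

98

10 March 2020 is a Tuesday.
That's 346 days from start to end, counting both.
346 = 7 × 49 + 3, so there are 49 full weeks plus 3 extra days.
Each full week contributes 2 weekend days (Sat, Sun): 49 × 2 = 98.
The 3 extra days are Tue, Wed, Thu — none qualify.
Total: 98 + 0 = 98.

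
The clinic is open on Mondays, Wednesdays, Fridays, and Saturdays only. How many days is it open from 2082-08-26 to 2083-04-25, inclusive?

2082-08-26 is a Wednesday.
That's 243 days from start to end, counting both.
243 = 7 × 34 + 5, so there are 34 full weeks plus 5 extra days.
Each full week contributes 4 days from the set (Mon, Wed, Fri, Sat): 34 × 4 = 136.
The 5 extra days are Wed, Thu, Fri, Sat, Sun — 3 of them qualify.
Total: 136 + 3 = 139.

139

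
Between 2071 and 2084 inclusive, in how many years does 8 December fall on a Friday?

Day of week of December 8 in each year:
2071: Tue, 2072: Thu, 2073: Fri ✓, 2074: Sat, 2075: Sun, 2076: Tue, 2077: Wed, 2078: Thu, 2079: Fri ✓, 2080: Sun, 2081: Mon, 2082: Tue, 2083: Wed, 2084: Fri ✓
Fridays: 2073, 2079, 2084.

3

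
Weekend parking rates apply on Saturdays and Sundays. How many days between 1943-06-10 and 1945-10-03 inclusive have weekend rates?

242

1943-06-10 is a Thursday.
From 1943-06-10 to 1945-10-03 is 847 days inclusive.
847 = 7 × 121, so the span is exactly 121 full weeks.
Each full week contributes 2 weekend days (Sat, Sun): 121 × 2 = 242.
Total: 242.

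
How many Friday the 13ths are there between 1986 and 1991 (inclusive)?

11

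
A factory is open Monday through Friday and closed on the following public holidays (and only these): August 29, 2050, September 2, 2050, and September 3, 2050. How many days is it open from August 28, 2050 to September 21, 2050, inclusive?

16

August 28, 2050 is a Sunday.
The range spans 25 days (inclusive of both endpoints).
25 = 7 × 3 + 4, so there are 3 full weeks plus 4 extra days.
Each full week contributes 5 weekdays (Mon–Fri): 3 × 5 = 15.
The 4 extra days are Sunday, Monday, Tuesday, Wednesday — 3 of them qualify.
Total: 15 + 3 = 18.
Holidays: August 29, 2050 (Mon); September 2, 2050 (Fri); September 3, 2050 (Sat).
2 of the 3 holidays fall on weekdays; the rest are weekends and were already excluded.
Business days: 18 − 2 = 16.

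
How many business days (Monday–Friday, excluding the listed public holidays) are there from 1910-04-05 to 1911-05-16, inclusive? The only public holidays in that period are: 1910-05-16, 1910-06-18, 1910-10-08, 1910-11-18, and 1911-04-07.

1910-04-05 is a Tuesday.
The range spans 407 days (inclusive of both endpoints).
407 = 7 × 58 + 1, so there are 58 full weeks plus 1 extra day.
Each full week contributes 5 weekdays (Mon–Fri): 58 × 5 = 290.
The 1 extra day is Tue — 1 of them qualifies.
Total: 290 + 1 = 291.
Holidays: 1910-05-16 (Mon); 1910-06-18 (Sat); 1910-10-08 (Sat); 1910-11-18 (Fri); 1911-04-07 (Fri).
3 of the 5 holidays fall on weekdays; the rest are weekends and were already excluded.
Business days: 291 − 3 = 288.

288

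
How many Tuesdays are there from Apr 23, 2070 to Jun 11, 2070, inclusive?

Apr 23, 2070 is a Wednesday.
From Apr 23, 2070 to Jun 11, 2070 is 50 days inclusive.
50 = 7 × 7 + 1, so there are 7 full weeks plus 1 extra day.
Each full week contributes one Tuesday: 7 so far.
The 1 extra day is Wed — none qualify.
Total: 7 + 0 = 7.

7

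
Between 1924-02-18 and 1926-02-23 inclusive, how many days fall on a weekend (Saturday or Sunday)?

210

1924-02-18 is a Monday.
From 1924-02-18 to 1926-02-23 is 737 days inclusive.
737 = 7 × 105 + 2, so there are 105 full weeks plus 2 extra days.
Each full week contributes 2 weekend days (Sat, Sun): 105 × 2 = 210.
The 2 extra days are Monday, Tuesday — none qualify.
Total: 210 + 0 = 210.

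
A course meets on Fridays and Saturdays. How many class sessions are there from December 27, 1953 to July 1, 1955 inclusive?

157

December 27, 1953 is a Sunday.
That's 552 days from start to end, counting both.
552 = 7 × 78 + 6, so there are 78 full weeks plus 6 extra days.
Each full week contributes 2 days from the set (Fri, Sat): 78 × 2 = 156.
The 6 extra days are Sun, Mon, Tue, Wed, Thu, Fri — 1 of them qualifies.
Total: 156 + 1 = 157.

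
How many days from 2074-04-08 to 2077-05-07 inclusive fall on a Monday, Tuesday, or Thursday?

483

2074-04-08 is a Sunday.
From 2074-04-08 to 2077-05-07 is 1126 days inclusive.
1126 = 7 × 160 + 6, so there are 160 full weeks plus 6 extra days.
Each full week contributes 3 days from the set (Mon, Tue, Thu): 160 × 3 = 480.
The 6 extra days are Sun, Mon, Tue, Wed, Thu, Fri — 3 of them qualify.
Total: 480 + 3 = 483.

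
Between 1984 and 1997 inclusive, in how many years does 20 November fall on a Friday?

Day of week of November 20 in each year:
1984: Tue, 1985: Wed, 1986: Thu, 1987: Fri ✓, 1988: Sun, 1989: Mon, 1990: Tue, 1991: Wed, 1992: Fri ✓, 1993: Sat, 1994: Sun, 1995: Mon, 1996: Wed, 1997: Thu
Fridays: 1987, 1992.

2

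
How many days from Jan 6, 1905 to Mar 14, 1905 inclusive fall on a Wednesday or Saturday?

19

Jan 6, 1905 is a Friday.
The range spans 68 days (inclusive of both endpoints).
68 = 7 × 9 + 5, so there are 9 full weeks plus 5 extra days.
Each full week contributes 2 days from the set (Wed, Sat): 9 × 2 = 18.
The 5 extra days are Friday, Saturday, Sunday, Monday, Tuesday — 1 of them qualifies.
Total: 18 + 1 = 19.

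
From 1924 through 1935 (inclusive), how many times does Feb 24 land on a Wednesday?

2

Day of week of February 24 in each year:
1924: Sun, 1925: Tue, 1926: Wed ✓, 1927: Thu, 1928: Fri, 1929: Sun, 1930: Mon, 1931: Tue, 1932: Wed ✓, 1933: Fri, 1934: Sat, 1935: Sun
Wednesdays: 1926, 1932.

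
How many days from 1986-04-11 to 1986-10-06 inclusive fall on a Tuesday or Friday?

51

1986-04-11 is a Friday.
That's 179 days from start to end, counting both.
179 = 7 × 25 + 4, so there are 25 full weeks plus 4 extra days.
Each full week contributes 2 days from the set (Tue, Fri): 25 × 2 = 50.
The 4 extra days are Fri, Sat, Sun, Mon — 1 of them qualifies.
Total: 50 + 1 = 51.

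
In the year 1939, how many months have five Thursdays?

4

A month has five Thursdays exactly when Thursday falls within its first (length − 28) days.
Jan: 31 days, starts Sun → 5 of Sun, Mon, Tue
Feb: 28 days, starts Wed → 5 of (none)
Mar: 31 days, starts Wed → 5 of Wed, Thu, Fri ✓
Apr: 30 days, starts Sat → 5 of Sat, Sun
May: 31 days, starts Mon → 5 of Mon, Tue, Wed
Jun: 30 days, starts Thu → 5 of Thu, Fri ✓
Jul: 31 days, starts Sat → 5 of Sat, Sun, Mon
Aug: 31 days, starts Tue → 5 of Tue, Wed, Thu ✓
Sep: 30 days, starts Fri → 5 of Fri, Sat
Oct: 31 days, starts Sun → 5 of Sun, Mon, Tue
Nov: 30 days, starts Wed → 5 of Wed, Thu ✓
Dec: 31 days, starts Fri → 5 of Fri, Sat, Sun
Months with five Thursdays: Mar, Jun, Aug, Nov.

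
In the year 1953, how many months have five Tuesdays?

4

A month has five Tuesdays exactly when Tuesday falls within its first (length − 28) days.
Jan: 31 days, starts Thu → 5 of Thu, Fri, Sat
Feb: 28 days, starts Sun → 5 of (none)
Mar: 31 days, starts Sun → 5 of Sun, Mon, Tue ✓
Apr: 30 days, starts Wed → 5 of Wed, Thu
May: 31 days, starts Fri → 5 of Fri, Sat, Sun
Jun: 30 days, starts Mon → 5 of Mon, Tue ✓
Jul: 31 days, starts Wed → 5 of Wed, Thu, Fri
Aug: 31 days, starts Sat → 5 of Sat, Sun, Mon
Sep: 30 days, starts Tue → 5 of Tue, Wed ✓
Oct: 31 days, starts Thu → 5 of Thu, Fri, Sat
Nov: 30 days, starts Sun → 5 of Sun, Mon
Dec: 31 days, starts Tue → 5 of Tue, Wed, Thu ✓
Months with five Tuesdays: Mar, Jun, Sep, Dec.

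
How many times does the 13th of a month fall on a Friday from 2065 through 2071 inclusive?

14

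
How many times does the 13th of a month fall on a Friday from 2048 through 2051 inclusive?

6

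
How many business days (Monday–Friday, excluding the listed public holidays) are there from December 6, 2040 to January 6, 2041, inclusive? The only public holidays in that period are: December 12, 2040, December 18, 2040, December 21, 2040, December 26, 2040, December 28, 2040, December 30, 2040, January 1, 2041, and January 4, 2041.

15

December 6, 2040 is a Thursday.
From December 6, 2040 to January 6, 2041 is 32 days inclusive.
32 = 7 × 4 + 4, so there are 4 full weeks plus 4 extra days.
Each full week contributes 5 weekdays (Mon–Fri): 4 × 5 = 20.
The 4 extra days are Thu, Fri, Sat, Sun — 2 of them qualify.
Total: 20 + 2 = 22.
Holidays: December 12, 2040 (Wed); December 18, 2040 (Tue); December 21, 2040 (Fri); December 26, 2040 (Wed); December 28, 2040 (Fri); December 30, 2040 (Sun); January 1, 2041 (Tue); January 4, 2041 (Fri).
7 of the 8 holidays fall on weekdays; the rest are weekends and were already excluded.
Business days: 22 − 7 = 15.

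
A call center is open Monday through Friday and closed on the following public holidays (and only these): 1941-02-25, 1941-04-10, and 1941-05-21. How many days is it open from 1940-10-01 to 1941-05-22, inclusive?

1940-10-01 is a Tuesday.
The range spans 234 days (inclusive of both endpoints).
234 = 7 × 33 + 3, so there are 33 full weeks plus 3 extra days.
Each full week contributes 5 weekdays (Mon–Fri): 33 × 5 = 165.
The 3 extra days are Tue, Wed, Thu — 3 of them qualify.
Total: 165 + 3 = 168.
Holidays: 1941-02-25 (Tue); 1941-04-10 (Thu); 1941-05-21 (Wed).
All 3 holidays fall on weekdays, so subtract 3.
Business days: 168 − 3 = 165.

165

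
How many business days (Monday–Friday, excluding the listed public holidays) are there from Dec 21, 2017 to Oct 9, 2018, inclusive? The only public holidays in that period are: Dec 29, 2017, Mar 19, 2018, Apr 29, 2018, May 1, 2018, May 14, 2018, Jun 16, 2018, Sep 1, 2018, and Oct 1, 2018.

Dec 21, 2017 is a Thursday.
That's 293 days from start to end, counting both.
293 = 7 × 41 + 6, so there are 41 full weeks plus 6 extra days.
Each full week contributes 5 weekdays (Mon–Fri): 41 × 5 = 205.
The 6 extra days are Thu, Fri, Sat, Sun, Mon, Tue — 4 of them qualify.
Total: 205 + 4 = 209.
Holidays: Dec 29, 2017 (Fri); Mar 19, 2018 (Mon); Apr 29, 2018 (Sun); May 1, 2018 (Tue); May 14, 2018 (Mon); Jun 16, 2018 (Sat); Sep 1, 2018 (Sat); Oct 1, 2018 (Mon).
5 of the 8 holidays fall on weekdays; the rest are weekends and were already excluded.
Business days: 209 − 5 = 204.

204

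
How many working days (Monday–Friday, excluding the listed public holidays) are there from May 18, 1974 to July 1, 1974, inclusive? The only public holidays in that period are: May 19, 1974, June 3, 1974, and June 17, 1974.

29 working days

May 18, 1974 is a Saturday.
From May 18, 1974 to July 1, 1974 is 45 days inclusive.
45 = 7 × 6 + 3, so there are 6 full weeks plus 3 extra days.
Each full week contributes 5 weekdays (Mon–Fri): 6 × 5 = 30.
The 3 extra days are Sat, Sun, Mon — 1 of them qualifies.
Total: 30 + 1 = 31.
Holidays: May 19, 1974 (Sun); June 3, 1974 (Mon); June 17, 1974 (Mon).
2 of the 3 holidays fall on weekdays; the rest are weekends and were already excluded.
Business days: 31 − 2 = 29.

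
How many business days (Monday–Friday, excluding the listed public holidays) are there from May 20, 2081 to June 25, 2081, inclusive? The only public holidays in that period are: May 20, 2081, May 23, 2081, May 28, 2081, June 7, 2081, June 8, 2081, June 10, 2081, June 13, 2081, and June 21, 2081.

22

May 20, 2081 is a Tuesday.
That's 37 days from start to end, counting both.
37 = 7 × 5 + 2, so there are 5 full weeks plus 2 extra days.
Each full week contributes 5 weekdays (Mon–Fri): 5 × 5 = 25.
The 2 extra days are Tuesday, Wednesday — 2 of them qualify.
Total: 25 + 2 = 27.
Holidays: May 20, 2081 (Tue); May 23, 2081 (Fri); May 28, 2081 (Wed); June 7, 2081 (Sat); June 8, 2081 (Sun); June 10, 2081 (Tue); June 13, 2081 (Fri); June 21, 2081 (Sat).
5 of the 8 holidays fall on weekdays; the rest are weekends and were already excluded.
Business days: 27 − 5 = 22.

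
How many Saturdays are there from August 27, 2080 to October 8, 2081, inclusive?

58 Saturdays

August 27, 2080 is a Tuesday.
The range spans 408 days (inclusive of both endpoints).
408 = 7 × 58 + 2, so there are 58 full weeks plus 2 extra days.
Each full week contributes one Saturday: 58 so far.
The 2 extra days are Tue, Wed — none qualify.
Total: 58 + 0 = 58.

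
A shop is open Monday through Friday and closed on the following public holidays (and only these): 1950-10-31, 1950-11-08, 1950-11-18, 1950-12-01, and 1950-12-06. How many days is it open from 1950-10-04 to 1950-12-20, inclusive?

1950-10-04 is a Wednesday.
From 1950-10-04 to 1950-12-20 is 78 days inclusive.
78 = 7 × 11 + 1, so there are 11 full weeks plus 1 extra day.
Each full week contributes 5 weekdays (Mon–Fri): 11 × 5 = 55.
The 1 extra day is Wednesday — 1 of them qualifies.
Total: 55 + 1 = 56.
Holidays: 1950-10-31 (Tue); 1950-11-08 (Wed); 1950-11-18 (Sat); 1950-12-01 (Fri); 1950-12-06 (Wed).
4 of the 5 holidays fall on weekdays; the rest are weekends and were already excluded.
Business days: 56 − 4 = 52.

52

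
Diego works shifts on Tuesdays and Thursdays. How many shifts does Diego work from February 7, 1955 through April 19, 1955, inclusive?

February 7, 1955 is a Monday.
The range spans 72 days (inclusive of both endpoints).
72 = 7 × 10 + 2, so there are 10 full weeks plus 2 extra days.
Each full week contributes 2 days from the set (Tue, Thu): 10 × 2 = 20.
The 2 extra days are Monday, Tuesday — 1 of them qualifies.
Total: 20 + 1 = 21.

21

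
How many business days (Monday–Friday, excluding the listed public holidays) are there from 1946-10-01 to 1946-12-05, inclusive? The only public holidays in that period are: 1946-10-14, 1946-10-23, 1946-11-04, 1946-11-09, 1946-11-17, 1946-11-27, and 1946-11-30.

44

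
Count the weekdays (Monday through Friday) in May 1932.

22

1932-05-01 is a Sunday.
The range spans 31 days (inclusive of both endpoints).
31 = 7 × 4 + 3, so there are 4 full weeks plus 3 extra days.
Each full week contributes 5 weekdays (Mon–Fri): 4 × 5 = 20.
The 3 extra days are Sun, Mon, Tue — 2 of them qualify.
Total: 20 + 2 = 22.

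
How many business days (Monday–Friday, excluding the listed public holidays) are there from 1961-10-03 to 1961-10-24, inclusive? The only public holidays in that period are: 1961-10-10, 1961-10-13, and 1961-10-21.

1961-10-03 is a Tuesday.
That's 22 days from start to end, counting both.
22 = 7 × 3 + 1, so there are 3 full weeks plus 1 extra day.
Each full week contributes 5 weekdays (Mon–Fri): 3 × 5 = 15.
The 1 extra day is Tue — 1 of them qualifies.
Total: 15 + 1 = 16.
Holidays: 1961-10-10 (Tue); 1961-10-13 (Fri); 1961-10-21 (Sat).
2 of the 3 holidays fall on weekdays; the rest are weekends and were already excluded.
Business days: 16 − 2 = 14.

14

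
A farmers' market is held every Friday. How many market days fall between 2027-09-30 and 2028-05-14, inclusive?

33 Fridays

2027-09-30 is a Thursday.
The range spans 228 days (inclusive of both endpoints).
228 = 7 × 32 + 4, so there are 32 full weeks plus 4 extra days.
Each full week contributes one Friday: 32 so far.
The 4 extra days are Thursday, Friday, Saturday, Sunday — 1 of them qualifies.
Total: 32 + 1 = 33.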